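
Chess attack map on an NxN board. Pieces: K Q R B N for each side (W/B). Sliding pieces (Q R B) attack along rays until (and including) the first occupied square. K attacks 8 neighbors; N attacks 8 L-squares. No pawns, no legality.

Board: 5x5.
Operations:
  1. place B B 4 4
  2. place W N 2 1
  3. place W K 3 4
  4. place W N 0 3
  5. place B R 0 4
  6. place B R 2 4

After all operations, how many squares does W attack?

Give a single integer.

Answer: 12

Derivation:
Op 1: place BB@(4,4)
Op 2: place WN@(2,1)
Op 3: place WK@(3,4)
Op 4: place WN@(0,3)
Op 5: place BR@(0,4)
Op 6: place BR@(2,4)
Per-piece attacks for W:
  WN@(0,3): attacks (2,4) (1,1) (2,2)
  WN@(2,1): attacks (3,3) (4,2) (1,3) (0,2) (4,0) (0,0)
  WK@(3,4): attacks (3,3) (4,4) (2,4) (4,3) (2,3)
Union (12 distinct): (0,0) (0,2) (1,1) (1,3) (2,2) (2,3) (2,4) (3,3) (4,0) (4,2) (4,3) (4,4)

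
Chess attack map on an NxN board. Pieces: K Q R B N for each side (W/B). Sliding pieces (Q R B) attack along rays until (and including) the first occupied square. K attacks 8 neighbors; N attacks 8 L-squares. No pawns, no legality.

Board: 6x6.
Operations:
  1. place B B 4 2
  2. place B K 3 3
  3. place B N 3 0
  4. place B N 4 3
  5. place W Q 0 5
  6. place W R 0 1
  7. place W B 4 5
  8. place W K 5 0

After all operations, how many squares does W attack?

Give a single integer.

Answer: 23

Derivation:
Op 1: place BB@(4,2)
Op 2: place BK@(3,3)
Op 3: place BN@(3,0)
Op 4: place BN@(4,3)
Op 5: place WQ@(0,5)
Op 6: place WR@(0,1)
Op 7: place WB@(4,5)
Op 8: place WK@(5,0)
Per-piece attacks for W:
  WR@(0,1): attacks (0,2) (0,3) (0,4) (0,5) (0,0) (1,1) (2,1) (3,1) (4,1) (5,1) [ray(0,1) blocked at (0,5)]
  WQ@(0,5): attacks (0,4) (0,3) (0,2) (0,1) (1,5) (2,5) (3,5) (4,5) (1,4) (2,3) (3,2) (4,1) (5,0) [ray(0,-1) blocked at (0,1); ray(1,0) blocked at (4,5); ray(1,-1) blocked at (5,0)]
  WB@(4,5): attacks (5,4) (3,4) (2,3) (1,2) (0,1) [ray(-1,-1) blocked at (0,1)]
  WK@(5,0): attacks (5,1) (4,0) (4,1)
Union (23 distinct): (0,0) (0,1) (0,2) (0,3) (0,4) (0,5) (1,1) (1,2) (1,4) (1,5) (2,1) (2,3) (2,5) (3,1) (3,2) (3,4) (3,5) (4,0) (4,1) (4,5) (5,0) (5,1) (5,4)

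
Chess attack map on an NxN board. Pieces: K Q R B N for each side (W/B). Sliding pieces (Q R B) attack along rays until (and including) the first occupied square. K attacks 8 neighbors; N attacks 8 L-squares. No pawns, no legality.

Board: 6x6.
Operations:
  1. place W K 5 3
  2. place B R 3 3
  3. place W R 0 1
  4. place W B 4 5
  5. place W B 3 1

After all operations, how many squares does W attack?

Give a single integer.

Answer: 22

Derivation:
Op 1: place WK@(5,3)
Op 2: place BR@(3,3)
Op 3: place WR@(0,1)
Op 4: place WB@(4,5)
Op 5: place WB@(3,1)
Per-piece attacks for W:
  WR@(0,1): attacks (0,2) (0,3) (0,4) (0,5) (0,0) (1,1) (2,1) (3,1) [ray(1,0) blocked at (3,1)]
  WB@(3,1): attacks (4,2) (5,3) (4,0) (2,2) (1,3) (0,4) (2,0) [ray(1,1) blocked at (5,3)]
  WB@(4,5): attacks (5,4) (3,4) (2,3) (1,2) (0,1) [ray(-1,-1) blocked at (0,1)]
  WK@(5,3): attacks (5,4) (5,2) (4,3) (4,4) (4,2)
Union (22 distinct): (0,0) (0,1) (0,2) (0,3) (0,4) (0,5) (1,1) (1,2) (1,3) (2,0) (2,1) (2,2) (2,3) (3,1) (3,4) (4,0) (4,2) (4,3) (4,4) (5,2) (5,3) (5,4)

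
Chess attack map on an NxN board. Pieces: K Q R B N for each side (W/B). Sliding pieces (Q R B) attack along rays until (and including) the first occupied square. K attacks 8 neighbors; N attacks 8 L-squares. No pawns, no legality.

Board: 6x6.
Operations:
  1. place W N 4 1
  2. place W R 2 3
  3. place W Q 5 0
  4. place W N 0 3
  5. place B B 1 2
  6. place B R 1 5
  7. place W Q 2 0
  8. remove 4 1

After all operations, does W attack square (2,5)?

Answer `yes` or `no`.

Answer: yes

Derivation:
Op 1: place WN@(4,1)
Op 2: place WR@(2,3)
Op 3: place WQ@(5,0)
Op 4: place WN@(0,3)
Op 5: place BB@(1,2)
Op 6: place BR@(1,5)
Op 7: place WQ@(2,0)
Op 8: remove (4,1)
Per-piece attacks for W:
  WN@(0,3): attacks (1,5) (2,4) (1,1) (2,2)
  WQ@(2,0): attacks (2,1) (2,2) (2,3) (3,0) (4,0) (5,0) (1,0) (0,0) (3,1) (4,2) (5,3) (1,1) (0,2) [ray(0,1) blocked at (2,3); ray(1,0) blocked at (5,0)]
  WR@(2,3): attacks (2,4) (2,5) (2,2) (2,1) (2,0) (3,3) (4,3) (5,3) (1,3) (0,3) [ray(0,-1) blocked at (2,0); ray(-1,0) blocked at (0,3)]
  WQ@(5,0): attacks (5,1) (5,2) (5,3) (5,4) (5,5) (4,0) (3,0) (2,0) (4,1) (3,2) (2,3) [ray(-1,0) blocked at (2,0); ray(-1,1) blocked at (2,3)]
W attacks (2,5): yes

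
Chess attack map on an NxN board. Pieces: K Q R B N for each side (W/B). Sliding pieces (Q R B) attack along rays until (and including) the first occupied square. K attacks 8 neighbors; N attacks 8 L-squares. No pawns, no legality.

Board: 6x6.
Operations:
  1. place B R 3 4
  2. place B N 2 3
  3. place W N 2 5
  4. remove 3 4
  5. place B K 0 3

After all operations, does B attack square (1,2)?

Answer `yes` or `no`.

Op 1: place BR@(3,4)
Op 2: place BN@(2,3)
Op 3: place WN@(2,5)
Op 4: remove (3,4)
Op 5: place BK@(0,3)
Per-piece attacks for B:
  BK@(0,3): attacks (0,4) (0,2) (1,3) (1,4) (1,2)
  BN@(2,3): attacks (3,5) (4,4) (1,5) (0,4) (3,1) (4,2) (1,1) (0,2)
B attacks (1,2): yes

Answer: yes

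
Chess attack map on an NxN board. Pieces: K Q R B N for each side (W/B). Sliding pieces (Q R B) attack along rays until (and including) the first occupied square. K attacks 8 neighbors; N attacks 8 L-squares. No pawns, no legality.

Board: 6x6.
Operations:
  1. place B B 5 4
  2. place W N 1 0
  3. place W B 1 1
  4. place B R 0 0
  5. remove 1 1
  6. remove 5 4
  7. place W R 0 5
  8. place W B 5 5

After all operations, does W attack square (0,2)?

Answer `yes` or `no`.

Op 1: place BB@(5,4)
Op 2: place WN@(1,0)
Op 3: place WB@(1,1)
Op 4: place BR@(0,0)
Op 5: remove (1,1)
Op 6: remove (5,4)
Op 7: place WR@(0,5)
Op 8: place WB@(5,5)
Per-piece attacks for W:
  WR@(0,5): attacks (0,4) (0,3) (0,2) (0,1) (0,0) (1,5) (2,5) (3,5) (4,5) (5,5) [ray(0,-1) blocked at (0,0); ray(1,0) blocked at (5,5)]
  WN@(1,0): attacks (2,2) (3,1) (0,2)
  WB@(5,5): attacks (4,4) (3,3) (2,2) (1,1) (0,0) [ray(-1,-1) blocked at (0,0)]
W attacks (0,2): yes

Answer: yes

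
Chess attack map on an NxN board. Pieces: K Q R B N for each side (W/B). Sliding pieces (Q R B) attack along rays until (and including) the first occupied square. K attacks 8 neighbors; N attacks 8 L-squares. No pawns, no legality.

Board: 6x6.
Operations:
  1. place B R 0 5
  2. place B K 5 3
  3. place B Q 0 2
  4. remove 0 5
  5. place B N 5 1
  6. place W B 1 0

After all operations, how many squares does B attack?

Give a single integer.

Op 1: place BR@(0,5)
Op 2: place BK@(5,3)
Op 3: place BQ@(0,2)
Op 4: remove (0,5)
Op 5: place BN@(5,1)
Op 6: place WB@(1,0)
Per-piece attacks for B:
  BQ@(0,2): attacks (0,3) (0,4) (0,5) (0,1) (0,0) (1,2) (2,2) (3,2) (4,2) (5,2) (1,3) (2,4) (3,5) (1,1) (2,0)
  BN@(5,1): attacks (4,3) (3,2) (3,0)
  BK@(5,3): attacks (5,4) (5,2) (4,3) (4,4) (4,2)
Union (19 distinct): (0,0) (0,1) (0,3) (0,4) (0,5) (1,1) (1,2) (1,3) (2,0) (2,2) (2,4) (3,0) (3,2) (3,5) (4,2) (4,3) (4,4) (5,2) (5,4)

Answer: 19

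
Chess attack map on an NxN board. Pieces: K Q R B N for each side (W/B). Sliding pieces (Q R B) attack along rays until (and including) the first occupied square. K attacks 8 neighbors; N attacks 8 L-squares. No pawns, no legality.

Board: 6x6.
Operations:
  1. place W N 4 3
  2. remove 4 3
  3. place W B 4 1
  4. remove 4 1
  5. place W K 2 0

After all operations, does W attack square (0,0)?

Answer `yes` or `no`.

Answer: no

Derivation:
Op 1: place WN@(4,3)
Op 2: remove (4,3)
Op 3: place WB@(4,1)
Op 4: remove (4,1)
Op 5: place WK@(2,0)
Per-piece attacks for W:
  WK@(2,0): attacks (2,1) (3,0) (1,0) (3,1) (1,1)
W attacks (0,0): no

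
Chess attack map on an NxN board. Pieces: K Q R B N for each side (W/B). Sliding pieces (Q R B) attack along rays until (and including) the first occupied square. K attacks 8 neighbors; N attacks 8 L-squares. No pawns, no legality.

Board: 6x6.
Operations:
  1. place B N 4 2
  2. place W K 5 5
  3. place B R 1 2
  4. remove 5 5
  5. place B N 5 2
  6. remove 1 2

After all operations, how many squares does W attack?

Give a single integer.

Op 1: place BN@(4,2)
Op 2: place WK@(5,5)
Op 3: place BR@(1,2)
Op 4: remove (5,5)
Op 5: place BN@(5,2)
Op 6: remove (1,2)
Per-piece attacks for W:
Union (0 distinct): (none)

Answer: 0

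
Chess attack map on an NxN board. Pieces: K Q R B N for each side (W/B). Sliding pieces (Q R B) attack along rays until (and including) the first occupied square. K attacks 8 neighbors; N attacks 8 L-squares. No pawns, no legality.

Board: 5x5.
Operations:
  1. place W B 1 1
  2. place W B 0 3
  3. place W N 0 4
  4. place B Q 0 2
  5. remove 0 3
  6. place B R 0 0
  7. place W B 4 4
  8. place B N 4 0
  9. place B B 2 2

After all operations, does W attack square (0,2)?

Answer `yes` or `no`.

Op 1: place WB@(1,1)
Op 2: place WB@(0,3)
Op 3: place WN@(0,4)
Op 4: place BQ@(0,2)
Op 5: remove (0,3)
Op 6: place BR@(0,0)
Op 7: place WB@(4,4)
Op 8: place BN@(4,0)
Op 9: place BB@(2,2)
Per-piece attacks for W:
  WN@(0,4): attacks (1,2) (2,3)
  WB@(1,1): attacks (2,2) (2,0) (0,2) (0,0) [ray(1,1) blocked at (2,2); ray(-1,1) blocked at (0,2); ray(-1,-1) blocked at (0,0)]
  WB@(4,4): attacks (3,3) (2,2) [ray(-1,-1) blocked at (2,2)]
W attacks (0,2): yes

Answer: yes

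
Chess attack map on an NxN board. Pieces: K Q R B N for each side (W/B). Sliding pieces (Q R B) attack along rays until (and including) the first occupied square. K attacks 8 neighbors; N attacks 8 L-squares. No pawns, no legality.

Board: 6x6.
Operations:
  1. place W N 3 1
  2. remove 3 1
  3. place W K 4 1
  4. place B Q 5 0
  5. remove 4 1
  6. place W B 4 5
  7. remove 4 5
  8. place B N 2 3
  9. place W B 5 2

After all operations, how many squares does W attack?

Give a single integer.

Answer: 5

Derivation:
Op 1: place WN@(3,1)
Op 2: remove (3,1)
Op 3: place WK@(4,1)
Op 4: place BQ@(5,0)
Op 5: remove (4,1)
Op 6: place WB@(4,5)
Op 7: remove (4,5)
Op 8: place BN@(2,3)
Op 9: place WB@(5,2)
Per-piece attacks for W:
  WB@(5,2): attacks (4,3) (3,4) (2,5) (4,1) (3,0)
Union (5 distinct): (2,5) (3,0) (3,4) (4,1) (4,3)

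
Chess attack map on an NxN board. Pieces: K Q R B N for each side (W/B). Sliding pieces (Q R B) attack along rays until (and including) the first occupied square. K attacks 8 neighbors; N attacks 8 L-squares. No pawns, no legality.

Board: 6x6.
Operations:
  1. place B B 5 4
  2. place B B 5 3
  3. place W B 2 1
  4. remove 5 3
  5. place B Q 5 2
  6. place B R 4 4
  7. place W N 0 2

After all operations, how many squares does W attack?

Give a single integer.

Op 1: place BB@(5,4)
Op 2: place BB@(5,3)
Op 3: place WB@(2,1)
Op 4: remove (5,3)
Op 5: place BQ@(5,2)
Op 6: place BR@(4,4)
Op 7: place WN@(0,2)
Per-piece attacks for W:
  WN@(0,2): attacks (1,4) (2,3) (1,0) (2,1)
  WB@(2,1): attacks (3,2) (4,3) (5,4) (3,0) (1,2) (0,3) (1,0) [ray(1,1) blocked at (5,4)]
Union (10 distinct): (0,3) (1,0) (1,2) (1,4) (2,1) (2,3) (3,0) (3,2) (4,3) (5,4)

Answer: 10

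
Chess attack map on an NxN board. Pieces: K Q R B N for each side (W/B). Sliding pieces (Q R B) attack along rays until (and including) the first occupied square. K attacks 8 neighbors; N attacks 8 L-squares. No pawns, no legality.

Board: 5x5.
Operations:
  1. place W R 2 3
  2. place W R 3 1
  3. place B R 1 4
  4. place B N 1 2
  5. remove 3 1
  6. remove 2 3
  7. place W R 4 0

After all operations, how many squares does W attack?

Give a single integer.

Op 1: place WR@(2,3)
Op 2: place WR@(3,1)
Op 3: place BR@(1,4)
Op 4: place BN@(1,2)
Op 5: remove (3,1)
Op 6: remove (2,3)
Op 7: place WR@(4,0)
Per-piece attacks for W:
  WR@(4,0): attacks (4,1) (4,2) (4,3) (4,4) (3,0) (2,0) (1,0) (0,0)
Union (8 distinct): (0,0) (1,0) (2,0) (3,0) (4,1) (4,2) (4,3) (4,4)

Answer: 8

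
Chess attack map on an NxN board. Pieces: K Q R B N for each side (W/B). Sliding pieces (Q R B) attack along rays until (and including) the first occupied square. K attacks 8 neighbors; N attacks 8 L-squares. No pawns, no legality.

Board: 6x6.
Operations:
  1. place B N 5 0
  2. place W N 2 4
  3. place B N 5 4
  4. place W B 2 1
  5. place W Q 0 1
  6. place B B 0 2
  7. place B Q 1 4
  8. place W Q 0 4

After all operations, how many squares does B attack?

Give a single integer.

Answer: 19

Derivation:
Op 1: place BN@(5,0)
Op 2: place WN@(2,4)
Op 3: place BN@(5,4)
Op 4: place WB@(2,1)
Op 5: place WQ@(0,1)
Op 6: place BB@(0,2)
Op 7: place BQ@(1,4)
Op 8: place WQ@(0,4)
Per-piece attacks for B:
  BB@(0,2): attacks (1,3) (2,4) (1,1) (2,0) [ray(1,1) blocked at (2,4)]
  BQ@(1,4): attacks (1,5) (1,3) (1,2) (1,1) (1,0) (2,4) (0,4) (2,5) (2,3) (3,2) (4,1) (5,0) (0,5) (0,3) [ray(1,0) blocked at (2,4); ray(-1,0) blocked at (0,4); ray(1,-1) blocked at (5,0)]
  BN@(5,0): attacks (4,2) (3,1)
  BN@(5,4): attacks (3,5) (4,2) (3,3)
Union (19 distinct): (0,3) (0,4) (0,5) (1,0) (1,1) (1,2) (1,3) (1,5) (2,0) (2,3) (2,4) (2,5) (3,1) (3,2) (3,3) (3,5) (4,1) (4,2) (5,0)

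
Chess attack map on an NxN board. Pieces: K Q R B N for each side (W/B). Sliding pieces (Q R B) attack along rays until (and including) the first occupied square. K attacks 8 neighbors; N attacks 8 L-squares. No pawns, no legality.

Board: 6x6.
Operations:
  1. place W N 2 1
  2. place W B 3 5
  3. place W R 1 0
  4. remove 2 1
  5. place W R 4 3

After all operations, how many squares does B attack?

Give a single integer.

Op 1: place WN@(2,1)
Op 2: place WB@(3,5)
Op 3: place WR@(1,0)
Op 4: remove (2,1)
Op 5: place WR@(4,3)
Per-piece attacks for B:
Union (0 distinct): (none)

Answer: 0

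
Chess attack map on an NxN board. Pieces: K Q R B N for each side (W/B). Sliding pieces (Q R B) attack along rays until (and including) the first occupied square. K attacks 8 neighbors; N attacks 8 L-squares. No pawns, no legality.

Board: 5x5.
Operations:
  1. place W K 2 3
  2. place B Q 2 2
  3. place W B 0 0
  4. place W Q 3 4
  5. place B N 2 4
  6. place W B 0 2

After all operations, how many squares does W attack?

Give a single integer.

Answer: 15

Derivation:
Op 1: place WK@(2,3)
Op 2: place BQ@(2,2)
Op 3: place WB@(0,0)
Op 4: place WQ@(3,4)
Op 5: place BN@(2,4)
Op 6: place WB@(0,2)
Per-piece attacks for W:
  WB@(0,0): attacks (1,1) (2,2) [ray(1,1) blocked at (2,2)]
  WB@(0,2): attacks (1,3) (2,4) (1,1) (2,0) [ray(1,1) blocked at (2,4)]
  WK@(2,3): attacks (2,4) (2,2) (3,3) (1,3) (3,4) (3,2) (1,4) (1,2)
  WQ@(3,4): attacks (3,3) (3,2) (3,1) (3,0) (4,4) (2,4) (4,3) (2,3) [ray(-1,0) blocked at (2,4); ray(-1,-1) blocked at (2,3)]
Union (15 distinct): (1,1) (1,2) (1,3) (1,4) (2,0) (2,2) (2,3) (2,4) (3,0) (3,1) (3,2) (3,3) (3,4) (4,3) (4,4)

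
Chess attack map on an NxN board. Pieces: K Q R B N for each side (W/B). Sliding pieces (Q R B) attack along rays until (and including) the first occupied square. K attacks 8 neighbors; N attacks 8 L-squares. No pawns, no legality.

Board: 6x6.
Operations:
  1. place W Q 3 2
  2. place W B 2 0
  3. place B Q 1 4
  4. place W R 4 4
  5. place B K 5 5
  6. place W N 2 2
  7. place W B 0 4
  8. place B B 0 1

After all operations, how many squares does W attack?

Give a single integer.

Answer: 26

Derivation:
Op 1: place WQ@(3,2)
Op 2: place WB@(2,0)
Op 3: place BQ@(1,4)
Op 4: place WR@(4,4)
Op 5: place BK@(5,5)
Op 6: place WN@(2,2)
Op 7: place WB@(0,4)
Op 8: place BB@(0,1)
Per-piece attacks for W:
  WB@(0,4): attacks (1,5) (1,3) (2,2) [ray(1,-1) blocked at (2,2)]
  WB@(2,0): attacks (3,1) (4,2) (5,3) (1,1) (0,2)
  WN@(2,2): attacks (3,4) (4,3) (1,4) (0,3) (3,0) (4,1) (1,0) (0,1)
  WQ@(3,2): attacks (3,3) (3,4) (3,5) (3,1) (3,0) (4,2) (5,2) (2,2) (4,3) (5,4) (4,1) (5,0) (2,3) (1,4) (2,1) (1,0) [ray(-1,0) blocked at (2,2); ray(-1,1) blocked at (1,4)]
  WR@(4,4): attacks (4,5) (4,3) (4,2) (4,1) (4,0) (5,4) (3,4) (2,4) (1,4) [ray(-1,0) blocked at (1,4)]
Union (26 distinct): (0,1) (0,2) (0,3) (1,0) (1,1) (1,3) (1,4) (1,5) (2,1) (2,2) (2,3) (2,4) (3,0) (3,1) (3,3) (3,4) (3,5) (4,0) (4,1) (4,2) (4,3) (4,5) (5,0) (5,2) (5,3) (5,4)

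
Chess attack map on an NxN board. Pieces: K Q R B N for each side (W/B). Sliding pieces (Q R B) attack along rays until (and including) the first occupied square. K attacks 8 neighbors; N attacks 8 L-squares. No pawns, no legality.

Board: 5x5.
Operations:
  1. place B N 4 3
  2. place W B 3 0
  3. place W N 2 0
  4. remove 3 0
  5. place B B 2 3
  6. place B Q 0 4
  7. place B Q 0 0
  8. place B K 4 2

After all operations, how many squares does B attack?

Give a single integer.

Answer: 21

Derivation:
Op 1: place BN@(4,3)
Op 2: place WB@(3,0)
Op 3: place WN@(2,0)
Op 4: remove (3,0)
Op 5: place BB@(2,3)
Op 6: place BQ@(0,4)
Op 7: place BQ@(0,0)
Op 8: place BK@(4,2)
Per-piece attacks for B:
  BQ@(0,0): attacks (0,1) (0,2) (0,3) (0,4) (1,0) (2,0) (1,1) (2,2) (3,3) (4,4) [ray(0,1) blocked at (0,4); ray(1,0) blocked at (2,0)]
  BQ@(0,4): attacks (0,3) (0,2) (0,1) (0,0) (1,4) (2,4) (3,4) (4,4) (1,3) (2,2) (3,1) (4,0) [ray(0,-1) blocked at (0,0)]
  BB@(2,3): attacks (3,4) (3,2) (4,1) (1,4) (1,2) (0,1)
  BK@(4,2): attacks (4,3) (4,1) (3,2) (3,3) (3,1)
  BN@(4,3): attacks (2,4) (3,1) (2,2)
Union (21 distinct): (0,0) (0,1) (0,2) (0,3) (0,4) (1,0) (1,1) (1,2) (1,3) (1,4) (2,0) (2,2) (2,4) (3,1) (3,2) (3,3) (3,4) (4,0) (4,1) (4,3) (4,4)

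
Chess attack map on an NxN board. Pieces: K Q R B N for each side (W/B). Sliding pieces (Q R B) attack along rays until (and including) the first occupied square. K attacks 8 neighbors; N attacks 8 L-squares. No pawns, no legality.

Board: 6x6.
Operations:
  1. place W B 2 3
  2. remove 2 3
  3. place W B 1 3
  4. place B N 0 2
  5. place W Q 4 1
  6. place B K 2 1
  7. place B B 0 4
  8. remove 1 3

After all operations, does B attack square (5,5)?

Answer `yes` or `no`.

Op 1: place WB@(2,3)
Op 2: remove (2,3)
Op 3: place WB@(1,3)
Op 4: place BN@(0,2)
Op 5: place WQ@(4,1)
Op 6: place BK@(2,1)
Op 7: place BB@(0,4)
Op 8: remove (1,3)
Per-piece attacks for B:
  BN@(0,2): attacks (1,4) (2,3) (1,0) (2,1)
  BB@(0,4): attacks (1,5) (1,3) (2,2) (3,1) (4,0)
  BK@(2,1): attacks (2,2) (2,0) (3,1) (1,1) (3,2) (3,0) (1,2) (1,0)
B attacks (5,5): no

Answer: no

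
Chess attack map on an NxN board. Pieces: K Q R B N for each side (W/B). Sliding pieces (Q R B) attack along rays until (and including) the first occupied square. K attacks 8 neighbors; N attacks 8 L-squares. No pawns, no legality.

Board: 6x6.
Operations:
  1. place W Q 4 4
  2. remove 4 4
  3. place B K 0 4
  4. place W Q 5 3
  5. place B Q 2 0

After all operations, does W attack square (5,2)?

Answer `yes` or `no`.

Answer: yes

Derivation:
Op 1: place WQ@(4,4)
Op 2: remove (4,4)
Op 3: place BK@(0,4)
Op 4: place WQ@(5,3)
Op 5: place BQ@(2,0)
Per-piece attacks for W:
  WQ@(5,3): attacks (5,4) (5,5) (5,2) (5,1) (5,0) (4,3) (3,3) (2,3) (1,3) (0,3) (4,4) (3,5) (4,2) (3,1) (2,0) [ray(-1,-1) blocked at (2,0)]
W attacks (5,2): yes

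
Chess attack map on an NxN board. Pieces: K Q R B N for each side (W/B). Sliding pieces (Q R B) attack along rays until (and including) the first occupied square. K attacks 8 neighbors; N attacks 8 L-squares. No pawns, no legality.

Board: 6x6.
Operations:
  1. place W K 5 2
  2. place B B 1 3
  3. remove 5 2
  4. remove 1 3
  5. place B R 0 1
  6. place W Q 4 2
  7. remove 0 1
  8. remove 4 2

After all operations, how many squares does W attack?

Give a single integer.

Op 1: place WK@(5,2)
Op 2: place BB@(1,3)
Op 3: remove (5,2)
Op 4: remove (1,3)
Op 5: place BR@(0,1)
Op 6: place WQ@(4,2)
Op 7: remove (0,1)
Op 8: remove (4,2)
Per-piece attacks for W:
Union (0 distinct): (none)

Answer: 0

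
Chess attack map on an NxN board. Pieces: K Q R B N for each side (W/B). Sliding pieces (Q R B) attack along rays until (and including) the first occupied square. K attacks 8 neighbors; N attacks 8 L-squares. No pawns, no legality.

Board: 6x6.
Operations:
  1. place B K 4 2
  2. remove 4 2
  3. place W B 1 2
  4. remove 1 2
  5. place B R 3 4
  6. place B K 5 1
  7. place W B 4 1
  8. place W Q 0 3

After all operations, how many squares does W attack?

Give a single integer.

Op 1: place BK@(4,2)
Op 2: remove (4,2)
Op 3: place WB@(1,2)
Op 4: remove (1,2)
Op 5: place BR@(3,4)
Op 6: place BK@(5,1)
Op 7: place WB@(4,1)
Op 8: place WQ@(0,3)
Per-piece attacks for W:
  WQ@(0,3): attacks (0,4) (0,5) (0,2) (0,1) (0,0) (1,3) (2,3) (3,3) (4,3) (5,3) (1,4) (2,5) (1,2) (2,1) (3,0)
  WB@(4,1): attacks (5,2) (5,0) (3,2) (2,3) (1,4) (0,5) (3,0)
Union (18 distinct): (0,0) (0,1) (0,2) (0,4) (0,5) (1,2) (1,3) (1,4) (2,1) (2,3) (2,5) (3,0) (3,2) (3,3) (4,3) (5,0) (5,2) (5,3)

Answer: 18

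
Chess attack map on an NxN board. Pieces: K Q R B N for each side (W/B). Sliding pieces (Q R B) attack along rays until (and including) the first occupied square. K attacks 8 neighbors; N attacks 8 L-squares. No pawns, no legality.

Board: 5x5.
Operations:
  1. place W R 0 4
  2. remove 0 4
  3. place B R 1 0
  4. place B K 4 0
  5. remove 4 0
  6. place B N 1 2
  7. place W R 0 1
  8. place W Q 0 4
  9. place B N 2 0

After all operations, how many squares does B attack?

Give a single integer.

Op 1: place WR@(0,4)
Op 2: remove (0,4)
Op 3: place BR@(1,0)
Op 4: place BK@(4,0)
Op 5: remove (4,0)
Op 6: place BN@(1,2)
Op 7: place WR@(0,1)
Op 8: place WQ@(0,4)
Op 9: place BN@(2,0)
Per-piece attacks for B:
  BR@(1,0): attacks (1,1) (1,2) (2,0) (0,0) [ray(0,1) blocked at (1,2); ray(1,0) blocked at (2,0)]
  BN@(1,2): attacks (2,4) (3,3) (0,4) (2,0) (3,1) (0,0)
  BN@(2,0): attacks (3,2) (4,1) (1,2) (0,1)
Union (11 distinct): (0,0) (0,1) (0,4) (1,1) (1,2) (2,0) (2,4) (3,1) (3,2) (3,3) (4,1)

Answer: 11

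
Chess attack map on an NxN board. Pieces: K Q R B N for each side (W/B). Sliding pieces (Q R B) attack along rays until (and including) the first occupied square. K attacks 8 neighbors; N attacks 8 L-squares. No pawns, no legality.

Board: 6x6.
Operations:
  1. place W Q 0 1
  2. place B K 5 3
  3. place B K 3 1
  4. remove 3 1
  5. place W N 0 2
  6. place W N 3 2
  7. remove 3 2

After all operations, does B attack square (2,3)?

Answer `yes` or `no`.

Answer: no

Derivation:
Op 1: place WQ@(0,1)
Op 2: place BK@(5,3)
Op 3: place BK@(3,1)
Op 4: remove (3,1)
Op 5: place WN@(0,2)
Op 6: place WN@(3,2)
Op 7: remove (3,2)
Per-piece attacks for B:
  BK@(5,3): attacks (5,4) (5,2) (4,3) (4,4) (4,2)
B attacks (2,3): no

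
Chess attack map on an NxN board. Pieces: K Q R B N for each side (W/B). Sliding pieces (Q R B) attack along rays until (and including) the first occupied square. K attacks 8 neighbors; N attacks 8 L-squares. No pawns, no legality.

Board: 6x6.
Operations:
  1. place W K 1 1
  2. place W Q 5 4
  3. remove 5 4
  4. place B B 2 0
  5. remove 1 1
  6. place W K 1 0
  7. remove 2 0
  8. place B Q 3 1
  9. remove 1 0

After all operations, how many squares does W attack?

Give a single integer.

Op 1: place WK@(1,1)
Op 2: place WQ@(5,4)
Op 3: remove (5,4)
Op 4: place BB@(2,0)
Op 5: remove (1,1)
Op 6: place WK@(1,0)
Op 7: remove (2,0)
Op 8: place BQ@(3,1)
Op 9: remove (1,0)
Per-piece attacks for W:
Union (0 distinct): (none)

Answer: 0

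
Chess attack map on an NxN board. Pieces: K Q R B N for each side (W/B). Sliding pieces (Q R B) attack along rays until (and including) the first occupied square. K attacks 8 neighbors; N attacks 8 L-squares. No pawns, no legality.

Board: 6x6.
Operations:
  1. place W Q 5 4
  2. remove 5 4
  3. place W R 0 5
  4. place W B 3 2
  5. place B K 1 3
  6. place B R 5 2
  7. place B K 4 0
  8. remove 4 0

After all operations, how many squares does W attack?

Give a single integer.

Op 1: place WQ@(5,4)
Op 2: remove (5,4)
Op 3: place WR@(0,5)
Op 4: place WB@(3,2)
Op 5: place BK@(1,3)
Op 6: place BR@(5,2)
Op 7: place BK@(4,0)
Op 8: remove (4,0)
Per-piece attacks for W:
  WR@(0,5): attacks (0,4) (0,3) (0,2) (0,1) (0,0) (1,5) (2,5) (3,5) (4,5) (5,5)
  WB@(3,2): attacks (4,3) (5,4) (4,1) (5,0) (2,3) (1,4) (0,5) (2,1) (1,0) [ray(-1,1) blocked at (0,5)]
Union (19 distinct): (0,0) (0,1) (0,2) (0,3) (0,4) (0,5) (1,0) (1,4) (1,5) (2,1) (2,3) (2,5) (3,5) (4,1) (4,3) (4,5) (5,0) (5,4) (5,5)

Answer: 19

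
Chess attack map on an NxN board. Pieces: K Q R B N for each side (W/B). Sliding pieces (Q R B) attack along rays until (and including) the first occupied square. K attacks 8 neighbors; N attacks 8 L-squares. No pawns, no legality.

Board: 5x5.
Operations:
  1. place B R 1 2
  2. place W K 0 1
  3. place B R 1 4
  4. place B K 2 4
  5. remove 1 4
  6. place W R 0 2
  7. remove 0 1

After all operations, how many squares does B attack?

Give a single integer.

Answer: 11

Derivation:
Op 1: place BR@(1,2)
Op 2: place WK@(0,1)
Op 3: place BR@(1,4)
Op 4: place BK@(2,4)
Op 5: remove (1,4)
Op 6: place WR@(0,2)
Op 7: remove (0,1)
Per-piece attacks for B:
  BR@(1,2): attacks (1,3) (1,4) (1,1) (1,0) (2,2) (3,2) (4,2) (0,2) [ray(-1,0) blocked at (0,2)]
  BK@(2,4): attacks (2,3) (3,4) (1,4) (3,3) (1,3)
Union (11 distinct): (0,2) (1,0) (1,1) (1,3) (1,4) (2,2) (2,3) (3,2) (3,3) (3,4) (4,2)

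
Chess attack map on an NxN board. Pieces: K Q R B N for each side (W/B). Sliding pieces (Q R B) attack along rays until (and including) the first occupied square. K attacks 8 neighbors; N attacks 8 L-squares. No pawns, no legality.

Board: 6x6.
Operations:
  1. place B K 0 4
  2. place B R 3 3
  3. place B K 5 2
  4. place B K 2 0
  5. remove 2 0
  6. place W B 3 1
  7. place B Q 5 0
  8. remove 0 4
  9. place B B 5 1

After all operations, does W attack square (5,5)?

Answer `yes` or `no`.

Op 1: place BK@(0,4)
Op 2: place BR@(3,3)
Op 3: place BK@(5,2)
Op 4: place BK@(2,0)
Op 5: remove (2,0)
Op 6: place WB@(3,1)
Op 7: place BQ@(5,0)
Op 8: remove (0,4)
Op 9: place BB@(5,1)
Per-piece attacks for W:
  WB@(3,1): attacks (4,2) (5,3) (4,0) (2,2) (1,3) (0,4) (2,0)
W attacks (5,5): no

Answer: no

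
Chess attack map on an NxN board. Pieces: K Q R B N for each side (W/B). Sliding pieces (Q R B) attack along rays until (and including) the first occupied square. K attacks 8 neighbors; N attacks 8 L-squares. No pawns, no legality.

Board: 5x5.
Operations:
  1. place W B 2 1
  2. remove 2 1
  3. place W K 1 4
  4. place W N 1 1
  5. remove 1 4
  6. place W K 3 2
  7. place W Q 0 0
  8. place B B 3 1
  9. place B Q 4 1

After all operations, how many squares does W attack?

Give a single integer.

Answer: 18

Derivation:
Op 1: place WB@(2,1)
Op 2: remove (2,1)
Op 3: place WK@(1,4)
Op 4: place WN@(1,1)
Op 5: remove (1,4)
Op 6: place WK@(3,2)
Op 7: place WQ@(0,0)
Op 8: place BB@(3,1)
Op 9: place BQ@(4,1)
Per-piece attacks for W:
  WQ@(0,0): attacks (0,1) (0,2) (0,3) (0,4) (1,0) (2,0) (3,0) (4,0) (1,1) [ray(1,1) blocked at (1,1)]
  WN@(1,1): attacks (2,3) (3,2) (0,3) (3,0)
  WK@(3,2): attacks (3,3) (3,1) (4,2) (2,2) (4,3) (4,1) (2,3) (2,1)
Union (18 distinct): (0,1) (0,2) (0,3) (0,4) (1,0) (1,1) (2,0) (2,1) (2,2) (2,3) (3,0) (3,1) (3,2) (3,3) (4,0) (4,1) (4,2) (4,3)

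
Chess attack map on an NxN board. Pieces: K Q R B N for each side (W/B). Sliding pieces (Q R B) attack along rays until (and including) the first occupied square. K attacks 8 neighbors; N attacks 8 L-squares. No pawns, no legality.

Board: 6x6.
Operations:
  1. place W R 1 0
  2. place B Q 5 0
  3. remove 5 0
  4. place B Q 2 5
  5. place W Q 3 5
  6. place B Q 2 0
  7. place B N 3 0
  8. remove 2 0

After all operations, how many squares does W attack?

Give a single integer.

Op 1: place WR@(1,0)
Op 2: place BQ@(5,0)
Op 3: remove (5,0)
Op 4: place BQ@(2,5)
Op 5: place WQ@(3,5)
Op 6: place BQ@(2,0)
Op 7: place BN@(3,0)
Op 8: remove (2,0)
Per-piece attacks for W:
  WR@(1,0): attacks (1,1) (1,2) (1,3) (1,4) (1,5) (2,0) (3,0) (0,0) [ray(1,0) blocked at (3,0)]
  WQ@(3,5): attacks (3,4) (3,3) (3,2) (3,1) (3,0) (4,5) (5,5) (2,5) (4,4) (5,3) (2,4) (1,3) (0,2) [ray(0,-1) blocked at (3,0); ray(-1,0) blocked at (2,5)]
Union (19 distinct): (0,0) (0,2) (1,1) (1,2) (1,3) (1,4) (1,5) (2,0) (2,4) (2,5) (3,0) (3,1) (3,2) (3,3) (3,4) (4,4) (4,5) (5,3) (5,5)

Answer: 19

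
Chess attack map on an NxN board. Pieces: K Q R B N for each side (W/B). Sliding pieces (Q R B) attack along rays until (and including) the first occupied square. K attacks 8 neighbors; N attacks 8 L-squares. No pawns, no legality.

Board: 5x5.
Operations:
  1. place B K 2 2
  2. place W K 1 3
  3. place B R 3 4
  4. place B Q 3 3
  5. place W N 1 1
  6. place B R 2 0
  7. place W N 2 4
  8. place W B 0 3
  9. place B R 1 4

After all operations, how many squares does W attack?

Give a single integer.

Answer: 12

Derivation:
Op 1: place BK@(2,2)
Op 2: place WK@(1,3)
Op 3: place BR@(3,4)
Op 4: place BQ@(3,3)
Op 5: place WN@(1,1)
Op 6: place BR@(2,0)
Op 7: place WN@(2,4)
Op 8: place WB@(0,3)
Op 9: place BR@(1,4)
Per-piece attacks for W:
  WB@(0,3): attacks (1,4) (1,2) (2,1) (3,0) [ray(1,1) blocked at (1,4)]
  WN@(1,1): attacks (2,3) (3,2) (0,3) (3,0)
  WK@(1,3): attacks (1,4) (1,2) (2,3) (0,3) (2,4) (2,2) (0,4) (0,2)
  WN@(2,4): attacks (3,2) (4,3) (1,2) (0,3)
Union (12 distinct): (0,2) (0,3) (0,4) (1,2) (1,4) (2,1) (2,2) (2,3) (2,4) (3,0) (3,2) (4,3)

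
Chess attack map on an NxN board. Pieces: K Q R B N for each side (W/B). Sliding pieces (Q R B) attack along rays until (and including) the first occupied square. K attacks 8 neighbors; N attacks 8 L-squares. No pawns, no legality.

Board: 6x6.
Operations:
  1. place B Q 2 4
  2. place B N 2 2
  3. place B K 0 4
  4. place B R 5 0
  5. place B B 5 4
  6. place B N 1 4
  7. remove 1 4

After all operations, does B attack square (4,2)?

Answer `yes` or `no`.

Answer: yes

Derivation:
Op 1: place BQ@(2,4)
Op 2: place BN@(2,2)
Op 3: place BK@(0,4)
Op 4: place BR@(5,0)
Op 5: place BB@(5,4)
Op 6: place BN@(1,4)
Op 7: remove (1,4)
Per-piece attacks for B:
  BK@(0,4): attacks (0,5) (0,3) (1,4) (1,5) (1,3)
  BN@(2,2): attacks (3,4) (4,3) (1,4) (0,3) (3,0) (4,1) (1,0) (0,1)
  BQ@(2,4): attacks (2,5) (2,3) (2,2) (3,4) (4,4) (5,4) (1,4) (0,4) (3,5) (3,3) (4,2) (5,1) (1,5) (1,3) (0,2) [ray(0,-1) blocked at (2,2); ray(1,0) blocked at (5,4); ray(-1,0) blocked at (0,4)]
  BR@(5,0): attacks (5,1) (5,2) (5,3) (5,4) (4,0) (3,0) (2,0) (1,0) (0,0) [ray(0,1) blocked at (5,4)]
  BB@(5,4): attacks (4,5) (4,3) (3,2) (2,1) (1,0)
B attacks (4,2): yes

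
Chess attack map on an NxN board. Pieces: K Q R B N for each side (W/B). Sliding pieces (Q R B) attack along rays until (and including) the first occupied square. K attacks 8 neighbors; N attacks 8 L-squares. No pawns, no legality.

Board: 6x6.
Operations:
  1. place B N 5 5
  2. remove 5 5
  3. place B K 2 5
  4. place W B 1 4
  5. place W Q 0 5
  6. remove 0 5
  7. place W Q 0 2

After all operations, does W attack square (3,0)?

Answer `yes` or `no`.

Op 1: place BN@(5,5)
Op 2: remove (5,5)
Op 3: place BK@(2,5)
Op 4: place WB@(1,4)
Op 5: place WQ@(0,5)
Op 6: remove (0,5)
Op 7: place WQ@(0,2)
Per-piece attacks for W:
  WQ@(0,2): attacks (0,3) (0,4) (0,5) (0,1) (0,0) (1,2) (2,2) (3,2) (4,2) (5,2) (1,3) (2,4) (3,5) (1,1) (2,0)
  WB@(1,4): attacks (2,5) (2,3) (3,2) (4,1) (5,0) (0,5) (0,3) [ray(1,1) blocked at (2,5)]
W attacks (3,0): no

Answer: no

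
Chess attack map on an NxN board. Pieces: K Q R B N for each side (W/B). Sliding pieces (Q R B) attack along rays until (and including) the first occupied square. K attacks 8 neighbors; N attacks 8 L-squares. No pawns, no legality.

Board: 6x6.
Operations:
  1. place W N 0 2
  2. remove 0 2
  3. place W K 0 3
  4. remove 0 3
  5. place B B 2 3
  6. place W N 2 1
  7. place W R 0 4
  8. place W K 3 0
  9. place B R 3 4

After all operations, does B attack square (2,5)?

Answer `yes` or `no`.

Op 1: place WN@(0,2)
Op 2: remove (0,2)
Op 3: place WK@(0,3)
Op 4: remove (0,3)
Op 5: place BB@(2,3)
Op 6: place WN@(2,1)
Op 7: place WR@(0,4)
Op 8: place WK@(3,0)
Op 9: place BR@(3,4)
Per-piece attacks for B:
  BB@(2,3): attacks (3,4) (3,2) (4,1) (5,0) (1,4) (0,5) (1,2) (0,1) [ray(1,1) blocked at (3,4)]
  BR@(3,4): attacks (3,5) (3,3) (3,2) (3,1) (3,0) (4,4) (5,4) (2,4) (1,4) (0,4) [ray(0,-1) blocked at (3,0); ray(-1,0) blocked at (0,4)]
B attacks (2,5): no

Answer: no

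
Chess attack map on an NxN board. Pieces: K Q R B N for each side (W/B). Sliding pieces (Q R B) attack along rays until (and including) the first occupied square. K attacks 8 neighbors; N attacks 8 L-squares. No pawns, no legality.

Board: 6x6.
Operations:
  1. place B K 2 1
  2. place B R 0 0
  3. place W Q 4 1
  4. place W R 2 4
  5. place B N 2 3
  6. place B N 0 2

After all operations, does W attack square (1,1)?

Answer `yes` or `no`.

Op 1: place BK@(2,1)
Op 2: place BR@(0,0)
Op 3: place WQ@(4,1)
Op 4: place WR@(2,4)
Op 5: place BN@(2,3)
Op 6: place BN@(0,2)
Per-piece attacks for W:
  WR@(2,4): attacks (2,5) (2,3) (3,4) (4,4) (5,4) (1,4) (0,4) [ray(0,-1) blocked at (2,3)]
  WQ@(4,1): attacks (4,2) (4,3) (4,4) (4,5) (4,0) (5,1) (3,1) (2,1) (5,2) (5,0) (3,2) (2,3) (3,0) [ray(-1,0) blocked at (2,1); ray(-1,1) blocked at (2,3)]
W attacks (1,1): no

Answer: no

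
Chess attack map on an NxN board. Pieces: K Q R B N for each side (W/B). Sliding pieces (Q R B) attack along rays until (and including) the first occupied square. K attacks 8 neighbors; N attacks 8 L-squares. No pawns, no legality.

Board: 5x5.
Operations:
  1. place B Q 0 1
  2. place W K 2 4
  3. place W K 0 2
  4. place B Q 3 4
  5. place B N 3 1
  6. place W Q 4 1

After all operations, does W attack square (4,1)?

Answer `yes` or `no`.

Op 1: place BQ@(0,1)
Op 2: place WK@(2,4)
Op 3: place WK@(0,2)
Op 4: place BQ@(3,4)
Op 5: place BN@(3,1)
Op 6: place WQ@(4,1)
Per-piece attacks for W:
  WK@(0,2): attacks (0,3) (0,1) (1,2) (1,3) (1,1)
  WK@(2,4): attacks (2,3) (3,4) (1,4) (3,3) (1,3)
  WQ@(4,1): attacks (4,2) (4,3) (4,4) (4,0) (3,1) (3,2) (2,3) (1,4) (3,0) [ray(-1,0) blocked at (3,1)]
W attacks (4,1): no

Answer: no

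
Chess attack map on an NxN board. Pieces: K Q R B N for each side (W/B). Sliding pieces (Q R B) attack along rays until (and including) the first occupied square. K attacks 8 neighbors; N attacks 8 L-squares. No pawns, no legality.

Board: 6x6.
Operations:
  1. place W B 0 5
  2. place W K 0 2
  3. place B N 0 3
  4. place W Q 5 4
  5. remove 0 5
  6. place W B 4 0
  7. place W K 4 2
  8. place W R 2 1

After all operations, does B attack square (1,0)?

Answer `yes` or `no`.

Op 1: place WB@(0,5)
Op 2: place WK@(0,2)
Op 3: place BN@(0,3)
Op 4: place WQ@(5,4)
Op 5: remove (0,5)
Op 6: place WB@(4,0)
Op 7: place WK@(4,2)
Op 8: place WR@(2,1)
Per-piece attacks for B:
  BN@(0,3): attacks (1,5) (2,4) (1,1) (2,2)
B attacks (1,0): no

Answer: no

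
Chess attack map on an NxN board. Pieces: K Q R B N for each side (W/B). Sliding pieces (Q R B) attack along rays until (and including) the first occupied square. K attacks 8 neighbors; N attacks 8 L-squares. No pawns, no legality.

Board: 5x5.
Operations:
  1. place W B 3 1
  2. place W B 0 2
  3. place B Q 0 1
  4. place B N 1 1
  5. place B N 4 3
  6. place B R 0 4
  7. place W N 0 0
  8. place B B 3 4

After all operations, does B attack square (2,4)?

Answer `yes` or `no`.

Answer: yes

Derivation:
Op 1: place WB@(3,1)
Op 2: place WB@(0,2)
Op 3: place BQ@(0,1)
Op 4: place BN@(1,1)
Op 5: place BN@(4,3)
Op 6: place BR@(0,4)
Op 7: place WN@(0,0)
Op 8: place BB@(3,4)
Per-piece attacks for B:
  BQ@(0,1): attacks (0,2) (0,0) (1,1) (1,2) (2,3) (3,4) (1,0) [ray(0,1) blocked at (0,2); ray(0,-1) blocked at (0,0); ray(1,0) blocked at (1,1); ray(1,1) blocked at (3,4)]
  BR@(0,4): attacks (0,3) (0,2) (1,4) (2,4) (3,4) [ray(0,-1) blocked at (0,2); ray(1,0) blocked at (3,4)]
  BN@(1,1): attacks (2,3) (3,2) (0,3) (3,0)
  BB@(3,4): attacks (4,3) (2,3) (1,2) (0,1) [ray(1,-1) blocked at (4,3); ray(-1,-1) blocked at (0,1)]
  BN@(4,3): attacks (2,4) (3,1) (2,2)
B attacks (2,4): yes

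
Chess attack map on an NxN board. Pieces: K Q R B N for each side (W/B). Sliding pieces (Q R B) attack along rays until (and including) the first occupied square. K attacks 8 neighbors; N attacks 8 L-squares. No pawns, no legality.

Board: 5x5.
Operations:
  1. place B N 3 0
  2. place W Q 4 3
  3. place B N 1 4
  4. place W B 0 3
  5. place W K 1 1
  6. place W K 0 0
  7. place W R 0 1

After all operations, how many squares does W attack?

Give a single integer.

Op 1: place BN@(3,0)
Op 2: place WQ@(4,3)
Op 3: place BN@(1,4)
Op 4: place WB@(0,3)
Op 5: place WK@(1,1)
Op 6: place WK@(0,0)
Op 7: place WR@(0,1)
Per-piece attacks for W:
  WK@(0,0): attacks (0,1) (1,0) (1,1)
  WR@(0,1): attacks (0,2) (0,3) (0,0) (1,1) [ray(0,1) blocked at (0,3); ray(0,-1) blocked at (0,0); ray(1,0) blocked at (1,1)]
  WB@(0,3): attacks (1,4) (1,2) (2,1) (3,0) [ray(1,1) blocked at (1,4); ray(1,-1) blocked at (3,0)]
  WK@(1,1): attacks (1,2) (1,0) (2,1) (0,1) (2,2) (2,0) (0,2) (0,0)
  WQ@(4,3): attacks (4,4) (4,2) (4,1) (4,0) (3,3) (2,3) (1,3) (0,3) (3,4) (3,2) (2,1) (1,0) [ray(-1,0) blocked at (0,3)]
Union (21 distinct): (0,0) (0,1) (0,2) (0,3) (1,0) (1,1) (1,2) (1,3) (1,4) (2,0) (2,1) (2,2) (2,3) (3,0) (3,2) (3,3) (3,4) (4,0) (4,1) (4,2) (4,4)

Answer: 21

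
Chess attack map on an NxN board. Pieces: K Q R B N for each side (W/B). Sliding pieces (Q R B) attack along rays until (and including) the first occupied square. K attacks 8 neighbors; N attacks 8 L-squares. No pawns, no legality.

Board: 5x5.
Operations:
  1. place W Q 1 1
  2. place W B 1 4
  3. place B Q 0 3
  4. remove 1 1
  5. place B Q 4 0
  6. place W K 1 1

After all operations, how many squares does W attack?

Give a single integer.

Op 1: place WQ@(1,1)
Op 2: place WB@(1,4)
Op 3: place BQ@(0,3)
Op 4: remove (1,1)
Op 5: place BQ@(4,0)
Op 6: place WK@(1,1)
Per-piece attacks for W:
  WK@(1,1): attacks (1,2) (1,0) (2,1) (0,1) (2,2) (2,0) (0,2) (0,0)
  WB@(1,4): attacks (2,3) (3,2) (4,1) (0,3) [ray(-1,-1) blocked at (0,3)]
Union (12 distinct): (0,0) (0,1) (0,2) (0,3) (1,0) (1,2) (2,0) (2,1) (2,2) (2,3) (3,2) (4,1)

Answer: 12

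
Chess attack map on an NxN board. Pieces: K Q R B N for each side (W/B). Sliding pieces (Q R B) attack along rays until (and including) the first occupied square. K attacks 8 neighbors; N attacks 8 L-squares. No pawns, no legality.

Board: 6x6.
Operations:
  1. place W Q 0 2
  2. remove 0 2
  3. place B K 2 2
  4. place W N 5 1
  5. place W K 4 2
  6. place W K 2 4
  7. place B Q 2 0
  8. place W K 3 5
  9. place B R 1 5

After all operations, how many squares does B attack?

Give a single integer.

Op 1: place WQ@(0,2)
Op 2: remove (0,2)
Op 3: place BK@(2,2)
Op 4: place WN@(5,1)
Op 5: place WK@(4,2)
Op 6: place WK@(2,4)
Op 7: place BQ@(2,0)
Op 8: place WK@(3,5)
Op 9: place BR@(1,5)
Per-piece attacks for B:
  BR@(1,5): attacks (1,4) (1,3) (1,2) (1,1) (1,0) (2,5) (3,5) (0,5) [ray(1,0) blocked at (3,5)]
  BQ@(2,0): attacks (2,1) (2,2) (3,0) (4,0) (5,0) (1,0) (0,0) (3,1) (4,2) (1,1) (0,2) [ray(0,1) blocked at (2,2); ray(1,1) blocked at (4,2)]
  BK@(2,2): attacks (2,3) (2,1) (3,2) (1,2) (3,3) (3,1) (1,3) (1,1)
Union (20 distinct): (0,0) (0,2) (0,5) (1,0) (1,1) (1,2) (1,3) (1,4) (2,1) (2,2) (2,3) (2,5) (3,0) (3,1) (3,2) (3,3) (3,5) (4,0) (4,2) (5,0)

Answer: 20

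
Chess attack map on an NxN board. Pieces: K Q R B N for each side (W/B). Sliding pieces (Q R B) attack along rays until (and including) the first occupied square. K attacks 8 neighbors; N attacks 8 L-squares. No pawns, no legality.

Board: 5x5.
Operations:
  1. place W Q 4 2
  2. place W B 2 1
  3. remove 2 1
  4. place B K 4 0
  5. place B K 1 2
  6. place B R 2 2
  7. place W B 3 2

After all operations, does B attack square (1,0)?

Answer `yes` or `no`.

Answer: no

Derivation:
Op 1: place WQ@(4,2)
Op 2: place WB@(2,1)
Op 3: remove (2,1)
Op 4: place BK@(4,0)
Op 5: place BK@(1,2)
Op 6: place BR@(2,2)
Op 7: place WB@(3,2)
Per-piece attacks for B:
  BK@(1,2): attacks (1,3) (1,1) (2,2) (0,2) (2,3) (2,1) (0,3) (0,1)
  BR@(2,2): attacks (2,3) (2,4) (2,1) (2,0) (3,2) (1,2) [ray(1,0) blocked at (3,2); ray(-1,0) blocked at (1,2)]
  BK@(4,0): attacks (4,1) (3,0) (3,1)
B attacks (1,0): no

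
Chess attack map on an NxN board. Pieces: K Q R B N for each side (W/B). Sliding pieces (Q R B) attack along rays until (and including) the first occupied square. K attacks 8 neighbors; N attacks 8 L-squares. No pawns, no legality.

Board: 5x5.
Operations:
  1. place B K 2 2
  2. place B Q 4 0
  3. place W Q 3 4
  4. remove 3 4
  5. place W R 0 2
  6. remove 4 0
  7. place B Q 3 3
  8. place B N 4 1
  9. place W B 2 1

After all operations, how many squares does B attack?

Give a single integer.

Op 1: place BK@(2,2)
Op 2: place BQ@(4,0)
Op 3: place WQ@(3,4)
Op 4: remove (3,4)
Op 5: place WR@(0,2)
Op 6: remove (4,0)
Op 7: place BQ@(3,3)
Op 8: place BN@(4,1)
Op 9: place WB@(2,1)
Per-piece attacks for B:
  BK@(2,2): attacks (2,3) (2,1) (3,2) (1,2) (3,3) (3,1) (1,3) (1,1)
  BQ@(3,3): attacks (3,4) (3,2) (3,1) (3,0) (4,3) (2,3) (1,3) (0,3) (4,4) (4,2) (2,4) (2,2) [ray(-1,-1) blocked at (2,2)]
  BN@(4,1): attacks (3,3) (2,2) (2,0)
Union (17 distinct): (0,3) (1,1) (1,2) (1,3) (2,0) (2,1) (2,2) (2,3) (2,4) (3,0) (3,1) (3,2) (3,3) (3,4) (4,2) (4,3) (4,4)

Answer: 17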